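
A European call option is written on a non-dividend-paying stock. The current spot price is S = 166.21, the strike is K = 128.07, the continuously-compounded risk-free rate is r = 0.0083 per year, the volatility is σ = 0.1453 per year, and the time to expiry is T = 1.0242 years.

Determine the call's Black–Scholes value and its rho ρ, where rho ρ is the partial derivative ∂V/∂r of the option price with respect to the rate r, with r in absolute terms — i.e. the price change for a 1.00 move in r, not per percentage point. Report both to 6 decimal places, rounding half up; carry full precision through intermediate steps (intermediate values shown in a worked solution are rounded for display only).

σ√T = 0.1453·√1.0242 = 0.147048
d₁ = (ln(S/K) + (r+σ²/2)T) / (σ√T) = (ln(166.21/128.07) + (0.0083+0.1453²/2)·1.0242) / 0.147048 = (0.260675 + 0.019312) / 0.147048 = 1.904060
d₂ = d₁ − σ√T = 1.904060 − 0.147048 = 1.757012
e^{−rT} = e^{−0.0083·1.0242} = 0.991535
N(d₁) = 0.971549,  N(d₂) = 0.960542
Call price V = S·N(d₁) − K·e^{−rT}·N(d₂) = 161.481123 − 121.975313 = 39.505810
ρ = K·T·e^{−rT}·N(d₂) = 124.927116

price = 39.505810
ρ = 124.927116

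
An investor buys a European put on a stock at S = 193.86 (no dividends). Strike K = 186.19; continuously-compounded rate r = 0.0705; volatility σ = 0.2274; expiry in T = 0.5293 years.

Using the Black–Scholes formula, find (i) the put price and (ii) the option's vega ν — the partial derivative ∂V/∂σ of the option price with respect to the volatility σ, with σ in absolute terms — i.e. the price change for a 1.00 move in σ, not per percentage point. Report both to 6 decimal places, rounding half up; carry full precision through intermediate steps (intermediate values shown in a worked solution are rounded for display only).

price = 6.385947
ν = 48.307693

σ√T = 0.2274·√0.5293 = 0.165440
d₁ = (ln(S/K) + (r+σ²/2)T) / (σ√T) = (ln(193.86/186.19) + (0.0705+0.2274²/2)·0.5293) / 0.165440 = (0.040369 + 0.051001) / 0.165440 = 0.552281
d₂ = d₁ − σ√T = 0.552281 − 0.165440 = 0.386840
e^{−rT} = e^{−0.0705·0.5293} = 0.963372
N(−d₁) = 0.290378,  N(−d₂) = 0.349437
Put price V = K·e^{−rT}·N(−d₂) − S·N(−d₁) = 62.678636 − 56.292689 = 6.385947
φ(d₁) = (1/√(2π))·e^{−d₁²/2} = 0.342513
ν = S·φ(d₁)·√T = 48.307693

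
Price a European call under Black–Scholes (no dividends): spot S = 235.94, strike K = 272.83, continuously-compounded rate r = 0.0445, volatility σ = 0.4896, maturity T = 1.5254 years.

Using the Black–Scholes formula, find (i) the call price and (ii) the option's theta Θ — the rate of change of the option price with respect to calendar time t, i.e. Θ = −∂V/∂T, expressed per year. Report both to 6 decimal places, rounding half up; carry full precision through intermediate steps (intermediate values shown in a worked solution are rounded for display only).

price = 49.287409
Θ = -22.158117

σ√T = 0.4896·√1.5254 = 0.604691
d₁ = (ln(S/K) + (r+σ²/2)T) / (σ√T) = (ln(235.94/272.83) + (0.0445+0.4896²/2)·1.5254) / 0.604691 = (-0.145271 + 0.250706) / 0.604691 = 0.174361
d₂ = d₁ − σ√T = 0.174361 − 0.604691 = -0.430330
e^{−rT} = e^{−0.0445·1.5254} = 0.934372
N(d₁) = 0.569209,  N(d₂) = 0.333478
Call price V = S·N(d₁) − K·e^{−rT}·N(d₂) = 134.299182 − 85.011773 = 49.287409
φ(d₁) = (1/√(2π))·e^{−d₁²/2} = 0.392924
Θ = −S·φ(d₁)·σ/(2√T) − r·K·e^{−rT}·N(d₂) = −18.375093 − 3.783024 = -22.158117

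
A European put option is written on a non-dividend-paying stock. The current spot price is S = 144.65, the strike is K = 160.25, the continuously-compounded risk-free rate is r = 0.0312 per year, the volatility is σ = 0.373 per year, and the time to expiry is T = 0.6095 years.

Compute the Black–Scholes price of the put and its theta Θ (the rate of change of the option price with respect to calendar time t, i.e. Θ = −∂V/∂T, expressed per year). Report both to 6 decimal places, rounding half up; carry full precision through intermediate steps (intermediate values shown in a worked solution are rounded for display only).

σ√T = 0.373·√0.6095 = 0.291203
d₁ = (ln(S/K) + (r+σ²/2)T) / (σ√T) = (ln(144.65/160.25) + (0.0312+0.373²/2)·0.6095) / 0.291203 = (-0.102418 + 0.061416) / 0.291203 = -0.140803
d₂ = d₁ − σ√T = -0.140803 − 0.291203 = -0.432005
e^{−rT} = e^{−0.0312·0.6095} = 0.981163
N(−d₁) = 0.555987,  N(−d₂) = 0.667131
Put price V = K·e^{−rT}·N(−d₂) − S·N(−d₁) = 104.893992 − 80.423523 = 24.470469
φ(d₁) = (1/√(2π))·e^{−d₁²/2} = 0.395007
Θ = −S·φ(d₁)·σ/(2√T) + r·K·e^{−rT}·N(−d₂) = −13.649460 + 3.272693 = -10.376767

price = 24.470469
Θ = -10.376767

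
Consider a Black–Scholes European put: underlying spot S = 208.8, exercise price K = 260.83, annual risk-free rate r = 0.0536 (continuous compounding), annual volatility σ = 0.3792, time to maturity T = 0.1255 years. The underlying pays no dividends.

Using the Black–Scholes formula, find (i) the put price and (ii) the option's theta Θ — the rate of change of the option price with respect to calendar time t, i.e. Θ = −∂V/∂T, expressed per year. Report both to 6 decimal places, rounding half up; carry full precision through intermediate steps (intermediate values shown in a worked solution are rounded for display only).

σ√T = 0.3792·√0.1255 = 0.134335
d₁ = (ln(S/K) + (r+σ²/2)T) / (σ√T) = (ln(208.8/260.83) + (0.0536+0.3792²/2)·0.1255) / 0.134335 = (-0.222492 + 0.015750) / 0.134335 = -1.539001
d₂ = d₁ − σ√T = -1.539001 − 0.134335 = -1.673337
e^{−rT} = e^{−0.0536·0.1255} = 0.993296
N(−d₁) = 0.938098,  N(−d₂) = 0.952869
Put price V = K·e^{−rT}·N(−d₂) − S·N(−d₁) = 246.870695 − 195.874862 = 50.995833
φ(d₁) = (1/√(2π))·e^{−d₁²/2} = 0.122065
Θ = −S·φ(d₁)·σ/(2√T) + r·K·e^{−rT}·N(−d₂) = −13.640755 + 13.232269 = -0.408486

price = 50.995833
Θ = -0.408486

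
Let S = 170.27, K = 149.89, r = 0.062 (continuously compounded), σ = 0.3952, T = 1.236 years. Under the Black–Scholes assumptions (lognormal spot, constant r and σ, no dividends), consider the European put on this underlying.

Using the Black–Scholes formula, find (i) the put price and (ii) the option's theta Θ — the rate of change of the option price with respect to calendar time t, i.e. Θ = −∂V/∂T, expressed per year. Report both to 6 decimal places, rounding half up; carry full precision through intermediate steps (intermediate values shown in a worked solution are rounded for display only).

price = 13.946349
Θ = -6.082170

σ√T = 0.3952·√1.236 = 0.439366
d₁ = (ln(S/K) + (r+σ²/2)T) / (σ√T) = (ln(170.27/149.89) + (0.062+0.3952²/2)·1.236) / 0.439366 = (0.127484 + 0.173153) / 0.439366 = 0.684252
d₂ = d₁ − σ√T = 0.684252 − 0.439366 = 0.244886
e^{−rT} = e^{−0.062·1.236} = 0.926231
N(−d₁) = 0.246908,  N(−d₂) = 0.403272
Put price V = K·e^{−rT}·N(−d₂) − S·N(−d₁) = 55.987383 − 42.041034 = 13.946349
φ(d₁) = (1/√(2π))·e^{−d₁²/2} = 0.315676
Θ = −S·φ(d₁)·σ/(2√T) + r·K·e^{−rT}·N(−d₂) = −9.553388 + 3.471218 = -6.082170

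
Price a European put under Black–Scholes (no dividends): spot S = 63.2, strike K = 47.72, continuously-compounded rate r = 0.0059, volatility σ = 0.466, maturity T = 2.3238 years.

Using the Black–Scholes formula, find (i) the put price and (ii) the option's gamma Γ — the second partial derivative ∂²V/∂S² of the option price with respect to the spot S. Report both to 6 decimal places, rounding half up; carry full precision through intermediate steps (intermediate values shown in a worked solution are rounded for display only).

price = 8.470959
Γ = 0.006606

σ√T = 0.466·√2.3238 = 0.710371
d₁ = (ln(S/K) + (r+σ²/2)T) / (σ√T) = (ln(63.2/47.72) + (0.0059+0.466²/2)·2.3238) / 0.710371 = (0.280954 + 0.266024) / 0.710371 = 0.769989
d₂ = d₁ − σ√T = 0.769989 − 0.710371 = 0.059618
e^{−rT} = e^{−0.0059·2.3238} = 0.986383
N(−d₁) = 0.220653,  N(−d₂) = 0.476230
Put price V = K·e^{−rT}·N(−d₂) − S·N(−d₁) = 22.416249 − 13.945290 = 8.470959
φ(d₁) = (1/√(2π))·e^{−d₁²/2} = 0.296597
Γ = φ(d₁) / (S·σ·√T) = 0.006606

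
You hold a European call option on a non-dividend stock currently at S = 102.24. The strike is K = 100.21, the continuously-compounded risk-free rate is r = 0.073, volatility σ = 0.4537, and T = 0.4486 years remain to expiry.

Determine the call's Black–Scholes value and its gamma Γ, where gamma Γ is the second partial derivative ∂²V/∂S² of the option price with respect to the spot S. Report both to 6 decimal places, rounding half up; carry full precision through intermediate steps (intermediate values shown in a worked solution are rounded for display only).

σ√T = 0.4537·√0.4486 = 0.303877
d₁ = (ln(S/K) + (r+σ²/2)T) / (σ√T) = (ln(102.24/100.21) + (0.073+0.4537²/2)·0.4486) / 0.303877 = (0.020055 + 0.078919) / 0.303877 = 0.325702
d₂ = d₁ − σ√T = 0.325702 − 0.303877 = 0.021825
e^{−rT} = e^{−0.073·0.4486} = 0.967783
N(d₁) = 0.627675,  N(d₂) = 0.508706
Call price V = S·N(d₁) − K·e^{−rT}·N(d₂) = 64.173509 − 49.335083 = 14.838426
φ(d₁) = (1/√(2π))·e^{−d₁²/2} = 0.378333
Γ = φ(d₁) / (S·σ·√T) = 0.012177

price = 14.838426
Γ = 0.012177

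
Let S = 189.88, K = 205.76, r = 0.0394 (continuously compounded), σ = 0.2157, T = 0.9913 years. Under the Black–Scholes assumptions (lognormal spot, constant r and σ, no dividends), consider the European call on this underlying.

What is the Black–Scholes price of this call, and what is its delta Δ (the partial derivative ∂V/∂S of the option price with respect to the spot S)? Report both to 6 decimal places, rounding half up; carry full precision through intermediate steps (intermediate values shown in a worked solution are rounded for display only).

σ√T = 0.2157·√0.9913 = 0.214760
d₁ = (ln(S/K) + (r+σ²/2)T) / (σ√T) = (ln(189.88/205.76) + (0.0394+0.2157²/2)·0.9913) / 0.214760 = (-0.080318 + 0.062118) / 0.214760 = -0.084746
d₂ = d₁ − σ√T = -0.084746 − 0.214760 = -0.299506
e^{−rT} = e^{−0.0394·0.9913} = 0.961696
N(d₁) = 0.466232,  N(d₂) = 0.382277
Call price V = S·N(d₁) − K·e^{−rT}·N(d₂) = 88.528050 − 75.644408 = 12.883642
Δ = N(d₁) = 0.466232

price = 12.883642
Δ = 0.466232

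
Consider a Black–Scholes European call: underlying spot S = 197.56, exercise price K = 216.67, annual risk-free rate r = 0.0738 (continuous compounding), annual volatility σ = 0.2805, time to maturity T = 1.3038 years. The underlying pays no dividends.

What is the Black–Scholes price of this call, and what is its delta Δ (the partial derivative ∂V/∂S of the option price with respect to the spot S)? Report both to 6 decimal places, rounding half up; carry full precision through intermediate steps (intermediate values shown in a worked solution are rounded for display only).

σ√T = 0.2805·√1.3038 = 0.320286
d₁ = (ln(S/K) + (r+σ²/2)T) / (σ√T) = (ln(197.56/216.67) + (0.0738+0.2805²/2)·1.3038) / 0.320286 = (-0.092333 + 0.147512) / 0.320286 = 0.172280
d₂ = d₁ − σ√T = 0.172280 − 0.320286 = -0.148006
e^{−rT} = e^{−0.0738·1.3038} = 0.908264
N(d₁) = 0.568391,  N(d₂) = 0.441169
Call price V = S·N(d₁) − K·e^{−rT}·N(d₂) = 112.291396 − 86.819189 = 25.472207
Δ = N(d₁) = 0.568391

price = 25.472207
Δ = 0.568391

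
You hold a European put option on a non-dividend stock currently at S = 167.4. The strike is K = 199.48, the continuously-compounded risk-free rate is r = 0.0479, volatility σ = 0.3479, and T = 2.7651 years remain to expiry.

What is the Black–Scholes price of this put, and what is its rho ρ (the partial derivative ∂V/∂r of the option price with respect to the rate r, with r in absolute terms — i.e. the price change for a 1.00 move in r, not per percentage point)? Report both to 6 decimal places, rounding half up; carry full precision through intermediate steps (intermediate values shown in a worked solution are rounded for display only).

σ√T = 0.3479·√2.7651 = 0.578509
d₁ = (ln(S/K) + (r+σ²/2)T) / (σ√T) = (ln(167.4/199.48) + (0.0479+0.3479²/2)·2.7651) / 0.578509 = (-0.175328 + 0.299784) / 0.578509 = 0.215134
d₂ = d₁ − σ√T = 0.215134 − 0.578509 = -0.363375
e^{−rT} = e^{−0.0479·2.7651} = 0.875948
N(−d₁) = 0.414832,  N(−d₂) = 0.641838
Put price V = K·e^{−rT}·N(−d₂) − S·N(−d₁) = 112.150960 − 69.442813 = 42.708148
ρ = −K·T·e^{−rT}·N(−d₂) = -310.108620

price = 42.708148
ρ = -310.108620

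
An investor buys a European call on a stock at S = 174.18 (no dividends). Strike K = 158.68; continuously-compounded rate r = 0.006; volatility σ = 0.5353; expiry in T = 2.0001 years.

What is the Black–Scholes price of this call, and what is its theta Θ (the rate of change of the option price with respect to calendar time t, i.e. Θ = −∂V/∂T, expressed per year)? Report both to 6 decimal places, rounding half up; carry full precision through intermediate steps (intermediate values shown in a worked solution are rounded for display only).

σ√T = 0.5353·√2.0001 = 0.757047
d₁ = (ln(S/K) + (r+σ²/2)T) / (σ√T) = (ln(174.18/158.68) + (0.006+0.5353²/2)·2.0001) / 0.757047 = (0.093200 + 0.298561) / 0.757047 = 0.517485
d₂ = d₁ − σ√T = 0.517485 − 0.757047 = -0.239562
e^{−rT} = e^{−0.006·2.0001} = 0.988071
N(d₁) = 0.697591,  N(d₂) = 0.405335
Call price V = S·N(d₁) − K·e^{−rT}·N(d₂) = 121.506430 − 63.551267 = 57.955163
φ(d₁) = (1/√(2π))·e^{−d₁²/2} = 0.348947
Θ = −S·φ(d₁)·σ/(2√T) − r·K·e^{−rT}·N(d₂) = −11.502698 − 0.381308 = -11.884006

price = 57.955163
Θ = -11.884006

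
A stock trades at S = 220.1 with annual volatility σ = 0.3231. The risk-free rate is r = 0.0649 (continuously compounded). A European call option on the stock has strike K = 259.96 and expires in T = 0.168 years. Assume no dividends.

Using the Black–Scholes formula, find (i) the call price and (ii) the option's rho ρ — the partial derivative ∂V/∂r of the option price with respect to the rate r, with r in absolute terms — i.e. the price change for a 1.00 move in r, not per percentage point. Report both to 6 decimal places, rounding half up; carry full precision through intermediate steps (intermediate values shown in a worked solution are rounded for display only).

σ√T = 0.3231·√0.168 = 0.132432
d₁ = (ln(S/K) + (r+σ²/2)T) / (σ√T) = (ln(220.1/259.96) + (0.0649+0.3231²/2)·0.168) / 0.132432 = (-0.166446 + 0.019672) / 0.132432 = -1.108297
d₂ = d₁ − σ√T = -1.108297 − 0.132432 = -1.240728
e^{−rT} = e^{−0.0649·0.168} = 0.989156
N(d₁) = 0.133867,  N(d₂) = 0.107353
Call price V = S·N(d₁) − K·e^{−rT}·N(d₂) = 29.464085 − 27.604867 = 1.859218
ρ = K·T·e^{−rT}·N(d₂) = 4.637618

price = 1.859218
ρ = 4.637618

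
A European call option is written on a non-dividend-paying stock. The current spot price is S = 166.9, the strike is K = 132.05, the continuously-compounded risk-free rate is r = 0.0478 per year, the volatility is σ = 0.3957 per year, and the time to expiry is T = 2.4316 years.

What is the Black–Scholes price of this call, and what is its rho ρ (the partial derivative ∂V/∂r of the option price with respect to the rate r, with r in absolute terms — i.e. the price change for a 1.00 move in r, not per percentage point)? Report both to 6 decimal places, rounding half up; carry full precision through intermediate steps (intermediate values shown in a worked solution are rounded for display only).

price = 64.312130
ρ = 172.186531

σ√T = 0.3957·√2.4316 = 0.617038
d₁ = (ln(S/K) + (r+σ²/2)T) / (σ√T) = (ln(166.9/132.05) + (0.0478+0.3957²/2)·2.4316) / 0.617038 = (0.234214 + 0.306599) / 0.617038 = 0.876466
d₂ = d₁ − σ√T = 0.876466 − 0.617038 = 0.259427
e^{−rT} = e^{−0.0478·2.4316} = 0.890270
N(d₁) = 0.809611,  N(d₂) = 0.602347
Call price V = S·N(d₁) − K·e^{−rT}·N(d₂) = 135.124159 − 70.812029 = 64.312130
ρ = K·T·e^{−rT}·N(d₂) = 172.186531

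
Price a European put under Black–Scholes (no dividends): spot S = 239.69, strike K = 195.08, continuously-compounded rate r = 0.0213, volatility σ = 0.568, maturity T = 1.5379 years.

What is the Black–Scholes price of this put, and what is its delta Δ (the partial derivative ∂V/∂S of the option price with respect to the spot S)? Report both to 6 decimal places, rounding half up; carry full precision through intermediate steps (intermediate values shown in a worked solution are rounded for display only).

σ√T = 0.568·√1.5379 = 0.704389
d₁ = (ln(S/K) + (r+σ²/2)T) / (σ√T) = (ln(239.69/195.08) + (0.0213+0.568²/2)·1.5379) / 0.704389 = (0.205937 + 0.280839) / 0.704389 = 0.691061
d₂ = d₁ − σ√T = 0.691061 − 0.704389 = -0.013328
e^{−rT} = e^{−0.0213·1.5379} = 0.967773
N(−d₁) = 0.244764,  N(−d₂) = 0.505317
Put price V = K·e^{−rT}·N(−d₂) − S·N(−d₁) = 95.400389 − 58.667375 = 36.733014
Δ = −N(−d₁) = -0.244764

price = 36.733014
Δ = -0.244764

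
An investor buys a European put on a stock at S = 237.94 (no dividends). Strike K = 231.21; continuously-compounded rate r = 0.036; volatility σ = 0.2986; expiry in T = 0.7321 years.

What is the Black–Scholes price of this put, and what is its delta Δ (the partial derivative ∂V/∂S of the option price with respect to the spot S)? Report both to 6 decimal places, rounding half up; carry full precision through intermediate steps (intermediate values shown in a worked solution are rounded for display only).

σ√T = 0.2986·√0.7321 = 0.255491
d₁ = (ln(S/K) + (r+σ²/2)T) / (σ√T) = (ln(237.94/231.21) + (0.036+0.2986²/2)·0.7321) / 0.255491 = (0.028692 + 0.058993) / 0.255491 = 0.343204
d₂ = d₁ − σ√T = 0.343204 − 0.255491 = 0.087714
e^{−rT} = e^{−0.036·0.7321} = 0.973989
N(−d₁) = 0.365722,  N(−d₂) = 0.465052
Put price V = K·e^{−rT}·N(−d₂) − S·N(−d₁) = 104.727844 − 87.019985 = 17.707860
Δ = −N(−d₁) = -0.365722

price = 17.707860
Δ = -0.365722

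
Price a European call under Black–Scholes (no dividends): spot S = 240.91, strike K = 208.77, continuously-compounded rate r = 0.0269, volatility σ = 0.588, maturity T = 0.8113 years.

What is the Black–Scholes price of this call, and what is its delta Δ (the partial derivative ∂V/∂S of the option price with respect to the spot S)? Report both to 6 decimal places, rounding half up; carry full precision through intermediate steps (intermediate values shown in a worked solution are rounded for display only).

σ√T = 0.588·√0.8113 = 0.529624
d₁ = (ln(S/K) + (r+σ²/2)T) / (σ√T) = (ln(240.91/208.77) + (0.0269+0.588²/2)·0.8113) / 0.529624 = (0.143190 + 0.162075) / 0.529624 = 0.576381
d₂ = d₁ − σ√T = 0.576381 − 0.529624 = 0.046756
e^{−rT} = e^{−0.0269·0.8113} = 0.978412
N(d₁) = 0.717821,  N(d₂) = 0.518646
Call price V = S·N(d₁) − K·e^{−rT}·N(d₂) = 172.930261 − 105.940312 = 66.989949
Δ = N(d₁) = 0.717821

price = 66.989949
Δ = 0.717821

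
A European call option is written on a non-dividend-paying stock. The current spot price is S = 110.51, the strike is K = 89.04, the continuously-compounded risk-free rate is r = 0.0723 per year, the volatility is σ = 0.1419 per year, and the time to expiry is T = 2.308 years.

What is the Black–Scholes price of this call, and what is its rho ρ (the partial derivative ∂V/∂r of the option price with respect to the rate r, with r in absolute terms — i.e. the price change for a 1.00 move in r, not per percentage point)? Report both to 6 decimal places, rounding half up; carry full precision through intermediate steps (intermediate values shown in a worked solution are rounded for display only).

price = 35.451321
ρ = 165.637607

σ√T = 0.1419·√2.308 = 0.215576
d₁ = (ln(S/K) + (r+σ²/2)T) / (σ√T) = (ln(110.51/89.04) + (0.0723+0.1419²/2)·2.308) / 0.215576 = (0.216020 + 0.190105) / 0.215576 = 1.883908
d₂ = d₁ − σ√T = 1.883908 − 0.215576 = 1.668332
e^{−rT} = e^{−0.0723·2.308} = 0.846311
N(d₁) = 0.970211,  N(d₂) = 0.952375
Call price V = S·N(d₁) − K·e^{−rT}·N(d₂) = 107.218048 − 71.766727 = 35.451321
ρ = K·T·e^{−rT}·N(d₂) = 165.637607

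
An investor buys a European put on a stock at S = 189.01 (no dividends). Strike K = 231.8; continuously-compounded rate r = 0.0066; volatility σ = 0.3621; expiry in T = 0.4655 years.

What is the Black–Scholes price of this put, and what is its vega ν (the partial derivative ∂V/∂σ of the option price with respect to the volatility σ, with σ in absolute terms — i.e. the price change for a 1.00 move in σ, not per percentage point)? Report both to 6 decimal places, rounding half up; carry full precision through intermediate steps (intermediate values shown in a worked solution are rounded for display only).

price = 48.110704
ν = 40.545929

σ√T = 0.3621·√0.4655 = 0.247052
d₁ = (ln(S/K) + (r+σ²/2)T) / (σ√T) = (ln(189.01/231.8) + (0.0066+0.3621²/2)·0.4655) / 0.247052 = (-0.204075 + 0.033590) / 0.247052 = -0.690079
d₂ = d₁ − σ√T = -0.690079 − 0.247052 = -0.937131
e^{−rT} = e^{−0.0066·0.4655} = 0.996932
N(−d₁) = 0.754928,  N(−d₂) = 0.825654
Put price V = K·e^{−rT}·N(−d₂) − S·N(−d₁) = 190.799590 − 142.688886 = 48.110704
φ(d₁) = (1/√(2π))·e^{−d₁²/2} = 0.314415
ν = S·φ(d₁)·√T = 40.545929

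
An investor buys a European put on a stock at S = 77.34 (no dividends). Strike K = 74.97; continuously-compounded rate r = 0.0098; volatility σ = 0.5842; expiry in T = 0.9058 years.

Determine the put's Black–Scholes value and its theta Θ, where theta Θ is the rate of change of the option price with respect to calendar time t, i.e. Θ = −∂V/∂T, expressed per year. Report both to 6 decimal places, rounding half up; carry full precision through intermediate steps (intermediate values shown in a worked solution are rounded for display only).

price = 15.130141
Θ = -8.483577

σ√T = 0.5842·√0.9058 = 0.556004
d₁ = (ln(S/K) + (r+σ²/2)T) / (σ√T) = (ln(77.34/74.97) + (0.0098+0.5842²/2)·0.9058) / 0.556004 = (0.031123 + 0.163447) / 0.556004 = 0.349944
d₂ = d₁ − σ√T = 0.349944 − 0.556004 = -0.206060
e^{−rT} = e^{−0.0098·0.9058} = 0.991162
N(−d₁) = 0.363190,  N(−d₂) = 0.581628
Put price V = K·e^{−rT}·N(−d₂) − S·N(−d₁) = 43.219283 − 28.089143 = 15.130141
φ(d₁) = (1/√(2π))·e^{−d₁²/2} = 0.375248
Θ = −S·φ(d₁)·σ/(2√T) + r·K·e^{−rT}·N(−d₂) = −8.907126 + 0.423549 = -8.483577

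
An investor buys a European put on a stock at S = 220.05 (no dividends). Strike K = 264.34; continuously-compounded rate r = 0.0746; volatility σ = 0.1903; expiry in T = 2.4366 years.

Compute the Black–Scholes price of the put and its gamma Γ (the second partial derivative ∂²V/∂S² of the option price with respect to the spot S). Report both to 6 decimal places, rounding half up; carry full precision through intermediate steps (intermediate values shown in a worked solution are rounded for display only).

σ√T = 0.1903·√2.4366 = 0.297051
d₁ = (ln(S/K) + (r+σ²/2)T) / (σ√T) = (ln(220.05/264.34) + (0.0746+0.1903²/2)·2.4366) / 0.297051 = (-0.183381 + 0.225890) / 0.297051 = 0.143102
d₂ = d₁ − σ√T = 0.143102 − 0.297051 = -0.153949
e^{−rT} = e^{−0.0746·2.4366} = 0.833793
N(−d₁) = 0.443105,  N(−d₂) = 0.561175
Put price V = K·e^{−rT}·N(−d₂) − S·N(−d₁) = 123.685642 − 97.505201 = 26.180441
φ(d₁) = (1/√(2π))·e^{−d₁²/2} = 0.394878
Γ = φ(d₁) / (S·σ·√T) = 0.006041

price = 26.180441
Γ = 0.006041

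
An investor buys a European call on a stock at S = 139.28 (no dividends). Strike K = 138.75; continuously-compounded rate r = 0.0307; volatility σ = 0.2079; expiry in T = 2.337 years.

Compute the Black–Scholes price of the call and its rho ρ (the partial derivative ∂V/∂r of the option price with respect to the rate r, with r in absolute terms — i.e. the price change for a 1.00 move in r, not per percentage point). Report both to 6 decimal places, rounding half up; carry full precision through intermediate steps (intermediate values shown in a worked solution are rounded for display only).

σ√T = 0.2079·√2.337 = 0.317822
d₁ = (ln(S/K) + (r+σ²/2)T) / (σ√T) = (ln(139.28/138.75) + (0.0307+0.2079²/2)·2.337) / 0.317822 = (0.003813 + 0.122251) / 0.317822 = 0.396649
d₂ = d₁ − σ√T = 0.396649 − 0.317822 = 0.078827
e^{−rT} = e^{−0.0307·2.337} = 0.930767
N(d₁) = 0.654187,  N(d₂) = 0.531415
Call price V = S·N(d₁) − K·e^{−rT}·N(d₂) = 91.115157 − 68.629047 = 22.486110
ρ = K·T·e^{−rT}·N(d₂) = 160.386083

price = 22.486110
ρ = 160.386083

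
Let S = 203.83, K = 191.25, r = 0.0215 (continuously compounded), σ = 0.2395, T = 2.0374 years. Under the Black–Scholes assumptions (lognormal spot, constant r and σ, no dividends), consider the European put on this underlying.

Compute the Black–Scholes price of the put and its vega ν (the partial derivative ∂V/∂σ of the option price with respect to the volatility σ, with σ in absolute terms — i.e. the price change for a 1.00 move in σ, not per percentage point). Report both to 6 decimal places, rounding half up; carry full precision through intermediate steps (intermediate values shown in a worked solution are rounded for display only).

σ√T = 0.2395·√2.0374 = 0.341856
d₁ = (ln(S/K) + (r+σ²/2)T) / (σ√T) = (ln(203.83/191.25) + (0.0215+0.2395²/2)·2.0374) / 0.341856 = (0.063705 + 0.102237) / 0.341856 = 0.485414
d₂ = d₁ − σ√T = 0.485414 − 0.341856 = 0.143558
e^{−rT} = e^{−0.0215·2.0374} = 0.957141
N(−d₁) = 0.313691,  N(−d₂) = 0.442925
Put price V = K·e^{−rT}·N(−d₂) − S·N(−d₁) = 81.078873 − 63.939716 = 17.139156
φ(d₁) = (1/√(2π))·e^{−d₁²/2} = 0.354605
ν = S·φ(d₁)·√T = 103.169338

price = 17.139156
ν = 103.169338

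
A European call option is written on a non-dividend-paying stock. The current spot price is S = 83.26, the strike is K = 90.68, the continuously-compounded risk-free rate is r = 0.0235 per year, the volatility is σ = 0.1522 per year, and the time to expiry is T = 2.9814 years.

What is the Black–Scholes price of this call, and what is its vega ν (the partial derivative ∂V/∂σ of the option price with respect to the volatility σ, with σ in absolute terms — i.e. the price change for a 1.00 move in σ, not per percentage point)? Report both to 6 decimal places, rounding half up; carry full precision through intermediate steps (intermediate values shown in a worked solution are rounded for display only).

σ√T = 0.1522·√2.9814 = 0.262800
d₁ = (ln(S/K) + (r+σ²/2)T) / (σ√T) = (ln(83.26/90.68) + (0.0235+0.1522²/2)·2.9814) / 0.262800 = (-0.085369 + 0.104595) / 0.262800 = 0.073159
d₂ = d₁ − σ√T = 0.073159 − 0.262800 = -0.189641
e^{−rT} = e^{−0.0235·2.9814} = 0.932335
N(d₁) = 0.529160,  N(d₂) = 0.424795
Call price V = S·N(d₁) − K·e^{−rT}·N(d₂) = 44.057877 − 35.913963 = 8.143914
φ(d₁) = (1/√(2π))·e^{−d₁²/2} = 0.397876
ν = S·φ(d₁)·√T = 57.199782

price = 8.143914
ν = 57.199782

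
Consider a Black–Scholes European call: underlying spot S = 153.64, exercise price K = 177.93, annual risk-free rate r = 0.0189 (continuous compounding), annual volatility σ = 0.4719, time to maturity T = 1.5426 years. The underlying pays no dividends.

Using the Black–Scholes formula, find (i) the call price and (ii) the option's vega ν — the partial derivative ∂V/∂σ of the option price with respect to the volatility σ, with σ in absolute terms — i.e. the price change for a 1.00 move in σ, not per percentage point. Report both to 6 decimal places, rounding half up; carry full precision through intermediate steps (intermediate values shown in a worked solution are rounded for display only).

price = 28.771332
ν = 75.803342

σ√T = 0.4719·√1.5426 = 0.586107
d₁ = (ln(S/K) + (r+σ²/2)T) / (σ√T) = (ln(153.64/177.93) + (0.0189+0.4719²/2)·1.5426) / 0.586107 = (-0.146778 + 0.200916) / 0.586107 = 0.092368
d₂ = d₁ − σ√T = 0.092368 − 0.586107 = -0.493738
e^{−rT} = e^{−0.0189·1.5426} = 0.971266
N(d₁) = 0.536797,  N(d₂) = 0.310745
Call price V = S·N(d₁) − K·e^{−rT}·N(d₂) = 82.473530 − 53.702198 = 28.771332
φ(d₁) = (1/√(2π))·e^{−d₁²/2} = 0.397244
ν = S·φ(d₁)·√T = 75.803342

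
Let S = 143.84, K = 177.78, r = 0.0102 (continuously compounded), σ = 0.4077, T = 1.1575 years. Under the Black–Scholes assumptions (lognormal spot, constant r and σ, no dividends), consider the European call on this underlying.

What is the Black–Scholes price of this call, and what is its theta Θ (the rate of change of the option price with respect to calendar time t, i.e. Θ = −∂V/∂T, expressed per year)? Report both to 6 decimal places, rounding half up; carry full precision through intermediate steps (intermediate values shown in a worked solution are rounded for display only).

σ√T = 0.4077·√1.1575 = 0.438633
d₁ = (ln(S/K) + (r+σ²/2)T) / (σ√T) = (ln(143.84/177.78) + (0.0102+0.4077²/2)·1.1575) / 0.438633 = (-0.211845 + 0.108006) / 0.438633 = -0.236734
d₂ = d₁ − σ√T = -0.236734 − 0.438633 = -0.675367
e^{−rT} = e^{−0.0102·1.1575} = 0.988263
N(d₁) = 0.406432,  N(d₂) = 0.249721
Call price V = S·N(d₁) − K·e^{−rT}·N(d₂) = 58.461115 − 43.874384 = 14.586731
φ(d₁) = (1/√(2π))·e^{−d₁²/2} = 0.387918
Θ = −S·φ(d₁)·σ/(2√T) − r·K·e^{−rT}·N(d₂) = −10.572322 − 0.447519 = -11.019840

price = 14.586731
Θ = -11.019840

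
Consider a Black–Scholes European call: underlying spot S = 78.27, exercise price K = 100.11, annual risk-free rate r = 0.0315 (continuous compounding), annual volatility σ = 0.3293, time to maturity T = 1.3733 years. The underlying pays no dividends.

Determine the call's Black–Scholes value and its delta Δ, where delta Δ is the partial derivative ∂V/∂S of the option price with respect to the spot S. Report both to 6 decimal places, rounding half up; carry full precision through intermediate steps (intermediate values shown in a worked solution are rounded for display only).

σ√T = 0.3293·√1.3733 = 0.385900
d₁ = (ln(S/K) + (r+σ²/2)T) / (σ√T) = (ln(78.27/100.11) + (0.0315+0.3293²/2)·1.3733) / 0.385900 = (-0.246105 + 0.117718) / 0.385900 = -0.332695
d₂ = d₁ − σ√T = -0.332695 − 0.385900 = -0.718595
e^{−rT} = e^{−0.0315·1.3733} = 0.957663
N(d₁) = 0.369682,  N(d₂) = 0.236195
Call price V = S·N(d₁) − K·e^{−rT}·N(d₂) = 28.935027 − 22.644440 = 6.290587
Δ = N(d₁) = 0.369682

price = 6.290587
Δ = 0.369682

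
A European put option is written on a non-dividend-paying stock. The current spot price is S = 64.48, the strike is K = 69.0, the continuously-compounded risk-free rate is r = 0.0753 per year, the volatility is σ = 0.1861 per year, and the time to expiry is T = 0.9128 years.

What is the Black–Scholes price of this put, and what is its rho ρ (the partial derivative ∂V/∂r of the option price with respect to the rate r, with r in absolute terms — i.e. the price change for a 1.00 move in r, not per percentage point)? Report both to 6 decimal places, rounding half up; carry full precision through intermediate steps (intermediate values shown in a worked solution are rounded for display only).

price = 4.533868
ρ = -31.353291

σ√T = 0.1861·√0.9128 = 0.177801
d₁ = (ln(S/K) + (r+σ²/2)T) / (σ√T) = (ln(64.48/69.0) + (0.0753+0.1861²/2)·0.9128) / 0.177801 = (-0.067751 + 0.084540) / 0.177801 = 0.094426
d₂ = d₁ − σ√T = 0.094426 − 0.177801 = -0.083375
e^{−rT} = e^{−0.0753·0.9128} = 0.933575
N(−d₁) = 0.462385,  N(−d₂) = 0.533223
Put price V = K·e^{−rT}·N(−d₂) − S·N(−d₁) = 34.348479 − 29.814610 = 4.533868
ρ = −K·T·e^{−rT}·N(−d₂) = -31.353291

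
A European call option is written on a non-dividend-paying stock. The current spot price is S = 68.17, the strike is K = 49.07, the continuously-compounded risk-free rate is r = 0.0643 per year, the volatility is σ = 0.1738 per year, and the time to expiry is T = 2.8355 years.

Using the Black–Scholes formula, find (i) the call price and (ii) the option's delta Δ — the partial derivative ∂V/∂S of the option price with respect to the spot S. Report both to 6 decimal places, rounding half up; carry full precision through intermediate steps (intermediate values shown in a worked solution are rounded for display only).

price = 27.528544
Δ = 0.970798

σ√T = 0.1738·√2.8355 = 0.292661
d₁ = (ln(S/K) + (r+σ²/2)T) / (σ√T) = (ln(68.17/49.07) + (0.0643+0.1738²/2)·2.8355) / 0.292661 = (0.328757 + 0.225148) / 0.292661 = 1.892650
d₂ = d₁ − σ√T = 1.892650 − 0.292661 = 1.599989
e^{−rT} = e^{−0.0643·2.8355} = 0.833332
N(d₁) = 0.970798,  N(d₂) = 0.945200
Call price V = S·N(d₁) − K·e^{−rT}·N(d₂) = 66.179286 − 38.650742 = 27.528544
Δ = N(d₁) = 0.970798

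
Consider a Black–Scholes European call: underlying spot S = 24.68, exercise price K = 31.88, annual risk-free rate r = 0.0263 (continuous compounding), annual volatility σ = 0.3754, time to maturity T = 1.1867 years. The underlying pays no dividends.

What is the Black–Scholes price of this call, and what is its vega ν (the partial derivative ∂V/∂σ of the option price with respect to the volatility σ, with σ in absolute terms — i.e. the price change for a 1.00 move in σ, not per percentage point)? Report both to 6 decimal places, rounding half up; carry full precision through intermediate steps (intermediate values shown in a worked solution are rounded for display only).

price = 2.043146
ν = 10.105400

σ√T = 0.3754·√1.1867 = 0.408945
d₁ = (ln(S/K) + (r+σ²/2)T) / (σ√T) = (ln(24.68/31.88) + (0.0263+0.3754²/2)·1.1867) / 0.408945 = (-0.255986 + 0.114828) / 0.408945 = -0.345175
d₂ = d₁ − σ√T = -0.345175 − 0.408945 = -0.754120
e^{−rT} = e^{−0.0263·1.1867} = 0.969272
N(d₁) = 0.364981,  N(d₂) = 0.225389
Call price V = S·N(d₁) − K·e^{−rT}·N(d₂) = 9.007742 − 6.964596 = 2.043146
φ(d₁) = (1/√(2π))·e^{−d₁²/2} = 0.375870
ν = S·φ(d₁)·√T = 10.105400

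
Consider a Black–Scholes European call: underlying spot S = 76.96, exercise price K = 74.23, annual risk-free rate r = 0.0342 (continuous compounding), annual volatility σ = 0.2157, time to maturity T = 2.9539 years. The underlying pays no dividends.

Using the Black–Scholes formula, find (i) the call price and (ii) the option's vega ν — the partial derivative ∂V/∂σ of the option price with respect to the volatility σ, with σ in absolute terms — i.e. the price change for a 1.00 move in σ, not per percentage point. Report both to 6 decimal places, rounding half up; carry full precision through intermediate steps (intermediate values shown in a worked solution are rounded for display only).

σ√T = 0.2157·√2.9539 = 0.370722
d₁ = (ln(S/K) + (r+σ²/2)T) / (σ√T) = (ln(76.96/74.23) + (0.0342+0.2157²/2)·2.9539) / 0.370722 = (0.036117 + 0.169741) / 0.370722 = 0.555290
d₂ = d₁ − σ√T = 0.555290 − 0.370722 = 0.184568
e^{−rT} = e^{−0.0342·2.9539} = 0.903912
N(d₁) = 0.710652,  N(d₂) = 0.573216
Call price V = S·N(d₁) − K·e^{−rT}·N(d₂) = 54.691768 − 38.461306 = 16.230463
φ(d₁) = (1/√(2π))·e^{−d₁²/2} = 0.341943
ν = S·φ(d₁)·√T = 45.228928

price = 16.230463
ν = 45.228928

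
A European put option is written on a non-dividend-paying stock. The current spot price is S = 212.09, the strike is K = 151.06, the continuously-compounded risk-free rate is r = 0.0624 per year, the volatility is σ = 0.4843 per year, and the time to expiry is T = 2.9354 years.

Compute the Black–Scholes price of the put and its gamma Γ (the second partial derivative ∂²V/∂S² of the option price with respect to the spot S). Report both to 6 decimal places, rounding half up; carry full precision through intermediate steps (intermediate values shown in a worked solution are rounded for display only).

price = 20.778770
Γ = 0.001314

σ√T = 0.4843·√2.9354 = 0.829752
d₁ = (ln(S/K) + (r+σ²/2)T) / (σ√T) = (ln(212.09/151.06) + (0.0624+0.4843²/2)·2.9354) / 0.829752 = (0.339334 + 0.527413) / 0.829752 = 1.044585
d₂ = d₁ − σ√T = 1.044585 − 0.829752 = 0.214834
e^{−rT} = e^{−0.0624·2.9354} = 0.832627
N(−d₁) = 0.148107,  N(−d₂) = 0.414948
Put price V = K·e^{−rT}·N(−d₂) − S·N(−d₁) = 52.190849 − 31.412080 = 20.778770
φ(d₁) = (1/√(2π))·e^{−d₁²/2} = 0.231189
Γ = φ(d₁) / (S·σ·√T) = 0.001314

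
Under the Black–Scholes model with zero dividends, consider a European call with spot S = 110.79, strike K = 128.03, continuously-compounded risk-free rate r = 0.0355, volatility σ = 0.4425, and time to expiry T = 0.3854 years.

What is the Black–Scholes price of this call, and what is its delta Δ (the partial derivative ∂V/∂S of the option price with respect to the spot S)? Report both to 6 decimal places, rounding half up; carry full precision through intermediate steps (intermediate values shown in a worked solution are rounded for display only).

σ√T = 0.4425·√0.3854 = 0.274707
d₁ = (ln(S/K) + (r+σ²/2)T) / (σ√T) = (ln(110.79/128.03) + (0.0355+0.4425²/2)·0.3854) / 0.274707 = (-0.144628 + 0.051414) / 0.274707 = -0.339324
d₂ = d₁ − σ√T = -0.339324 − 0.274707 = -0.614031
e^{−rT} = e^{−0.0355·0.3854} = 0.986411
N(d₁) = 0.367183,  N(d₂) = 0.269598
Call price V = S·N(d₁) − K·e^{−rT}·N(d₂) = 40.680189 − 34.047547 = 6.632642
Δ = N(d₁) = 0.367183

price = 6.632642
Δ = 0.367183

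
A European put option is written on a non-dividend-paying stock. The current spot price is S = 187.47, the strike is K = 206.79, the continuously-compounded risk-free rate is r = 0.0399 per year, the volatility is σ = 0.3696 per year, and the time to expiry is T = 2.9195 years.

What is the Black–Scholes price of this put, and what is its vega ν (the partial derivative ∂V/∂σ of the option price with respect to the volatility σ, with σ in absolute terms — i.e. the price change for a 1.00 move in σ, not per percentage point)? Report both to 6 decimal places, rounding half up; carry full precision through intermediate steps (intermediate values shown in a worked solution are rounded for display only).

price = 44.343934
ν = 120.410695

σ√T = 0.3696·√2.9195 = 0.631519
d₁ = (ln(S/K) + (r+σ²/2)T) / (σ√T) = (ln(187.47/206.79) + (0.0399+0.3696²/2)·2.9195) / 0.631519 = (-0.098085 + 0.315896) / 0.631519 = 0.344900
d₂ = d₁ − σ√T = 0.344900 − 0.631519 = -0.286618
e^{−rT} = e^{−0.0399·2.9195} = 0.890041
N(−d₁) = 0.365085,  N(−d₂) = 0.612798
Put price V = K·e^{−rT}·N(−d₂) − S·N(−d₁) = 112.786352 − 68.442418 = 44.343934
φ(d₁) = (1/√(2π))·e^{−d₁²/2} = 0.375906
ν = S·φ(d₁)·√T = 120.410695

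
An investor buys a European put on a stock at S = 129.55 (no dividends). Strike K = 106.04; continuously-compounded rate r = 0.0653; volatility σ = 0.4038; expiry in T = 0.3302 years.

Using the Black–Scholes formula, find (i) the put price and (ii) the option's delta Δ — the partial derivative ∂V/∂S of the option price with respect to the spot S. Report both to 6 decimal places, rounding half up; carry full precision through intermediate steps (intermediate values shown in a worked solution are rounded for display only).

σ√T = 0.4038·√0.3302 = 0.232036
d₁ = (ln(S/K) + (r+σ²/2)T) / (σ√T) = (ln(129.55/106.04) + (0.0653+0.4038²/2)·0.3302) / 0.232036 = (0.200251 + 0.048482) / 0.232036 = 1.071959
d₂ = d₁ − σ√T = 1.071959 − 0.232036 = 0.839924
e^{−rT} = e^{−0.0653·0.3302} = 0.978669
N(−d₁) = 0.141869,  N(−d₂) = 0.200476
Put price V = K·e^{−rT}·N(−d₂) − S·N(−d₁) = 20.804962 − 18.379146 = 2.425816
Δ = −N(−d₁) = -0.141869

price = 2.425816
Δ = -0.141869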